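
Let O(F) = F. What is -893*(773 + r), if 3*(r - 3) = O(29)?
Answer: -2104801/3 ≈ -7.0160e+5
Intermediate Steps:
r = 38/3 (r = 3 + (⅓)*29 = 3 + 29/3 = 38/3 ≈ 12.667)
-893*(773 + r) = -893*(773 + 38/3) = -893*2357/3 = -2104801/3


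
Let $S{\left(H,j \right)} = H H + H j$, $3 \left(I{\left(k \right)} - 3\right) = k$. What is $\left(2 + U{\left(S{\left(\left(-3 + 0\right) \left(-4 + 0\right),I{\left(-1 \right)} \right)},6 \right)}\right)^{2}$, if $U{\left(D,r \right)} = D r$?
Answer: $1119364$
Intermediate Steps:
$I{\left(k \right)} = 3 + \frac{k}{3}$
$S{\left(H,j \right)} = H^{2} + H j$
$\left(2 + U{\left(S{\left(\left(-3 + 0\right) \left(-4 + 0\right),I{\left(-1 \right)} \right)},6 \right)}\right)^{2} = \left(2 + \left(-3 + 0\right) \left(-4 + 0\right) \left(\left(-3 + 0\right) \left(-4 + 0\right) + \left(3 + \frac{1}{3} \left(-1\right)\right)\right) 6\right)^{2} = \left(2 + \left(-3\right) \left(-4\right) \left(\left(-3\right) \left(-4\right) + \left(3 - \frac{1}{3}\right)\right) 6\right)^{2} = \left(2 + 12 \left(12 + \frac{8}{3}\right) 6\right)^{2} = \left(2 + 12 \cdot \frac{44}{3} \cdot 6\right)^{2} = \left(2 + 176 \cdot 6\right)^{2} = \left(2 + 1056\right)^{2} = 1058^{2} = 1119364$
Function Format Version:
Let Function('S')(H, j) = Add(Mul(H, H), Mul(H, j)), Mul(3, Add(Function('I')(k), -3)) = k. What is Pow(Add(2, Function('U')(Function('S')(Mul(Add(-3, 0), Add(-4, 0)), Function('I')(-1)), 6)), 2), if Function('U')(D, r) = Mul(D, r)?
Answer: 1119364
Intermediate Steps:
Function('I')(k) = Add(3, Mul(Rational(1, 3), k))
Function('S')(H, j) = Add(Pow(H, 2), Mul(H, j))
Pow(Add(2, Function('U')(Function('S')(Mul(Add(-3, 0), Add(-4, 0)), Function('I')(-1)), 6)), 2) = Pow(Add(2, Mul(Mul(Mul(Add(-3, 0), Add(-4, 0)), Add(Mul(Add(-3, 0), Add(-4, 0)), Add(3, Mul(Rational(1, 3), -1)))), 6)), 2) = Pow(Add(2, Mul(Mul(Mul(-3, -4), Add(Mul(-3, -4), Add(3, Rational(-1, 3)))), 6)), 2) = Pow(Add(2, Mul(Mul(12, Add(12, Rational(8, 3))), 6)), 2) = Pow(Add(2, Mul(Mul(12, Rational(44, 3)), 6)), 2) = Pow(Add(2, Mul(176, 6)), 2) = Pow(Add(2, 1056), 2) = Pow(1058, 2) = 1119364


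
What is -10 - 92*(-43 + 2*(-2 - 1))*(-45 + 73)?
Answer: 126214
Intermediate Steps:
-10 - 92*(-43 + 2*(-2 - 1))*(-45 + 73) = -10 - 92*(-43 + 2*(-3))*28 = -10 - 92*(-43 - 6)*28 = -10 - (-4508)*28 = -10 - 92*(-1372) = -10 + 126224 = 126214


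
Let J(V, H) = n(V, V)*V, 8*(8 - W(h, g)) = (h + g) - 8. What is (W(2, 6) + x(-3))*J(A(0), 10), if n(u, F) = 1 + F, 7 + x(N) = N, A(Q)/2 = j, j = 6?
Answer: -312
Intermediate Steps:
A(Q) = 12 (A(Q) = 2*6 = 12)
x(N) = -7 + N
W(h, g) = 9 - g/8 - h/8 (W(h, g) = 8 - ((h + g) - 8)/8 = 8 - ((g + h) - 8)/8 = 8 - (-8 + g + h)/8 = 8 + (1 - g/8 - h/8) = 9 - g/8 - h/8)
J(V, H) = V*(1 + V) (J(V, H) = (1 + V)*V = V*(1 + V))
(W(2, 6) + x(-3))*J(A(0), 10) = ((9 - ⅛*6 - ⅛*2) + (-7 - 3))*(12*(1 + 12)) = ((9 - ¾ - ¼) - 10)*(12*13) = (8 - 10)*156 = -2*156 = -312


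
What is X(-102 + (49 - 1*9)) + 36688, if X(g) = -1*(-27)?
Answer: 36715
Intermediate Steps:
X(g) = 27
X(-102 + (49 - 1*9)) + 36688 = 27 + 36688 = 36715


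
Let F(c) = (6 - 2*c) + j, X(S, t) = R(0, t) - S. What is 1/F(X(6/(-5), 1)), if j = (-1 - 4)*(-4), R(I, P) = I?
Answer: 5/118 ≈ 0.042373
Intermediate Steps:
X(S, t) = -S (X(S, t) = 0 - S = -S)
j = 20 (j = -5*(-4) = 20)
F(c) = 26 - 2*c (F(c) = (6 - 2*c) + 20 = 26 - 2*c)
1/F(X(6/(-5), 1)) = 1/(26 - (-2)*6/(-5)) = 1/(26 - (-2)*6*(-1/5)) = 1/(26 - (-2)*(-6)/5) = 1/(26 - 2*6/5) = 1/(26 - 12/5) = 1/(118/5) = 5/118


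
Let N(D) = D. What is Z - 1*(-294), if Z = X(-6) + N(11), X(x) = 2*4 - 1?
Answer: 312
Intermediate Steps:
X(x) = 7 (X(x) = 8 - 1 = 7)
Z = 18 (Z = 7 + 11 = 18)
Z - 1*(-294) = 18 - 1*(-294) = 18 + 294 = 312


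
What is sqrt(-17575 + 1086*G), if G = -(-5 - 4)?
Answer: I*sqrt(7801) ≈ 88.323*I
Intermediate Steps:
G = 9 (G = -1*(-9) = 9)
sqrt(-17575 + 1086*G) = sqrt(-17575 + 1086*9) = sqrt(-17575 + 9774) = sqrt(-7801) = I*sqrt(7801)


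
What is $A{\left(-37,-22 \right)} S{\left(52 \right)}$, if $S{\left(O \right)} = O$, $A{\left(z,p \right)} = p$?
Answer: $-1144$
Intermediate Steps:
$A{\left(-37,-22 \right)} S{\left(52 \right)} = \left(-22\right) 52 = -1144$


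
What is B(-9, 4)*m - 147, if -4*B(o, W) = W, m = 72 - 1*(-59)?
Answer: -278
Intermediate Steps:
m = 131 (m = 72 + 59 = 131)
B(o, W) = -W/4
B(-9, 4)*m - 147 = -¼*4*131 - 147 = -1*131 - 147 = -131 - 147 = -278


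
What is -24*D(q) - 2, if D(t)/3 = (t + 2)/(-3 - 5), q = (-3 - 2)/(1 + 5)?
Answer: 17/2 ≈ 8.5000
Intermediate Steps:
q = -⅚ (q = -5/6 = -5*⅙ = -⅚ ≈ -0.83333)
D(t) = -¾ - 3*t/8 (D(t) = 3*((t + 2)/(-3 - 5)) = 3*((2 + t)/(-8)) = 3*((2 + t)*(-⅛)) = 3*(-¼ - t/8) = -¾ - 3*t/8)
-24*D(q) - 2 = -24*(-¾ - 3/8*(-⅚)) - 2 = -24*(-¾ + 5/16) - 2 = -24*(-7/16) - 2 = 21/2 - 2 = 17/2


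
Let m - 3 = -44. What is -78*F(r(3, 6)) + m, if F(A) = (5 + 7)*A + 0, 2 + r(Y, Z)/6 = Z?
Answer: -22505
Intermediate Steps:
r(Y, Z) = -12 + 6*Z
m = -41 (m = 3 - 44 = -41)
F(A) = 12*A (F(A) = 12*A + 0 = 12*A)
-78*F(r(3, 6)) + m = -936*(-12 + 6*6) - 41 = -936*(-12 + 36) - 41 = -936*24 - 41 = -78*288 - 41 = -22464 - 41 = -22505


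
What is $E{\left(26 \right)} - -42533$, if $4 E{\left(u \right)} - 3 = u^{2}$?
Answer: $\frac{170811}{4} \approx 42703.0$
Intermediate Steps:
$E{\left(u \right)} = \frac{3}{4} + \frac{u^{2}}{4}$
$E{\left(26 \right)} - -42533 = \left(\frac{3}{4} + \frac{26^{2}}{4}\right) - -42533 = \left(\frac{3}{4} + \frac{1}{4} \cdot 676\right) + 42533 = \left(\frac{3}{4} + 169\right) + 42533 = \frac{679}{4} + 42533 = \frac{170811}{4}$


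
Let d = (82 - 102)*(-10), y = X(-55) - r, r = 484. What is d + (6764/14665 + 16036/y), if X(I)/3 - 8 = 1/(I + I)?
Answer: 17556057756/106013285 ≈ 165.60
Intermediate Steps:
X(I) = 24 + 3/(2*I) (X(I) = 24 + 3/(I + I) = 24 + 3/((2*I)) = 24 + 3*(1/(2*I)) = 24 + 3/(2*I))
y = -50603/110 (y = (24 + (3/2)/(-55)) - 1*484 = (24 + (3/2)*(-1/55)) - 484 = (24 - 3/110) - 484 = 2637/110 - 484 = -50603/110 ≈ -460.03)
d = 200 (d = -20*(-10) = 200)
d + (6764/14665 + 16036/y) = 200 + (6764/14665 + 16036/(-50603/110)) = 200 + (6764*(1/14665) + 16036*(-110/50603)) = 200 + (6764/14665 - 1763960/50603) = 200 - 3646599244/106013285 = 17556057756/106013285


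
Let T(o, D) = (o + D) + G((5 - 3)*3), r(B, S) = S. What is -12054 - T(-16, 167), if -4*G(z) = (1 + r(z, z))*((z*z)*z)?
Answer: -11827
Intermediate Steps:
G(z) = -z³*(1 + z)/4 (G(z) = -(1 + z)*(z*z)*z/4 = -(1 + z)*z²*z/4 = -(1 + z)*z³/4 = -z³*(1 + z)/4)
T(o, D) = -378 + D + o (T(o, D) = (o + D) + ((5 - 3)*3)³*(-1 - (5 - 3)*3)/4 = (D + o) + (2*3)³*(-1 - 2*3)/4 = (D + o) + (¼)*6³*(-1 - 1*6) = (D + o) + (¼)*216*(-1 - 6) = (D + o) + (¼)*216*(-7) = (D + o) - 378 = -378 + D + o)
-12054 - T(-16, 167) = -12054 - (-378 + 167 - 16) = -12054 - 1*(-227) = -12054 + 227 = -11827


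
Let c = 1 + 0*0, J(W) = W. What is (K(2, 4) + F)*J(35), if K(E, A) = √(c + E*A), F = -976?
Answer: -34055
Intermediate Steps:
c = 1 (c = 1 + 0 = 1)
K(E, A) = √(1 + A*E) (K(E, A) = √(1 + E*A) = √(1 + A*E))
(K(2, 4) + F)*J(35) = (√(1 + 4*2) - 976)*35 = (√(1 + 8) - 976)*35 = (√9 - 976)*35 = (3 - 976)*35 = -973*35 = -34055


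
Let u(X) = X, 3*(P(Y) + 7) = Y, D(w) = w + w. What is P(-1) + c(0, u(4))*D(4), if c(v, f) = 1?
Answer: 2/3 ≈ 0.66667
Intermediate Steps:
D(w) = 2*w
P(Y) = -7 + Y/3
P(-1) + c(0, u(4))*D(4) = (-7 + (1/3)*(-1)) + 1*(2*4) = (-7 - 1/3) + 1*8 = -22/3 + 8 = 2/3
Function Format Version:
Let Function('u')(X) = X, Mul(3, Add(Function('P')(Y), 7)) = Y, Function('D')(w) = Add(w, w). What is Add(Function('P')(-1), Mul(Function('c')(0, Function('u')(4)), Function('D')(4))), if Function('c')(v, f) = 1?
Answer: Rational(2, 3) ≈ 0.66667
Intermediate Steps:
Function('D')(w) = Mul(2, w)
Function('P')(Y) = Add(-7, Mul(Rational(1, 3), Y))
Add(Function('P')(-1), Mul(Function('c')(0, Function('u')(4)), Function('D')(4))) = Add(Add(-7, Mul(Rational(1, 3), -1)), Mul(1, Mul(2, 4))) = Add(Add(-7, Rational(-1, 3)), Mul(1, 8)) = Add(Rational(-22, 3), 8) = Rational(2, 3)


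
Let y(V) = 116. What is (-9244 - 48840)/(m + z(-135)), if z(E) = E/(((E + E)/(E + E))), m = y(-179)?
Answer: 58084/19 ≈ 3057.1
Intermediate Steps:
m = 116
z(E) = E (z(E) = E/(((2*E)/((2*E)))) = E/(((2*E)*(1/(2*E)))) = E/1 = E*1 = E)
(-9244 - 48840)/(m + z(-135)) = (-9244 - 48840)/(116 - 135) = -58084/(-19) = -58084*(-1/19) = 58084/19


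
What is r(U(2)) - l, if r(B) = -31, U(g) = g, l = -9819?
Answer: 9788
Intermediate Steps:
r(U(2)) - l = -31 - 1*(-9819) = -31 + 9819 = 9788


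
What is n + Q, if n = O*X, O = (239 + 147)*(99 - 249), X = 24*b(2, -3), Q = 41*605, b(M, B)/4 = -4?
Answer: 22258405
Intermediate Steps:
b(M, B) = -16 (b(M, B) = 4*(-4) = -16)
Q = 24805
X = -384 (X = 24*(-16) = -384)
O = -57900 (O = 386*(-150) = -57900)
n = 22233600 (n = -57900*(-384) = 22233600)
n + Q = 22233600 + 24805 = 22258405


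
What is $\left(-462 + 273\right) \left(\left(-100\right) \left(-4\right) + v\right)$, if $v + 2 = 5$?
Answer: $-76167$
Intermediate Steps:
$v = 3$ ($v = -2 + 5 = 3$)
$\left(-462 + 273\right) \left(\left(-100\right) \left(-4\right) + v\right) = \left(-462 + 273\right) \left(\left(-100\right) \left(-4\right) + 3\right) = - 189 \left(400 + 3\right) = \left(-189\right) 403 = -76167$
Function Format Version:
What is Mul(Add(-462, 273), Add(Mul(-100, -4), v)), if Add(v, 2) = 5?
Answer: -76167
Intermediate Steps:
v = 3 (v = Add(-2, 5) = 3)
Mul(Add(-462, 273), Add(Mul(-100, -4), v)) = Mul(Add(-462, 273), Add(Mul(-100, -4), 3)) = Mul(-189, Add(400, 3)) = Mul(-189, 403) = -76167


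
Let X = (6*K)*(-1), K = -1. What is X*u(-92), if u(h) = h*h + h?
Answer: 50232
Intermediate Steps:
u(h) = h + h² (u(h) = h² + h = h + h²)
X = 6 (X = (6*(-1))*(-1) = -6*(-1) = 6)
X*u(-92) = 6*(-92*(1 - 92)) = 6*(-92*(-91)) = 6*8372 = 50232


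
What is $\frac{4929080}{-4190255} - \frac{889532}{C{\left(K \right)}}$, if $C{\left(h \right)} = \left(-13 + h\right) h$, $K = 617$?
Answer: $- \frac{278213814805}{78078697517} \approx -3.5632$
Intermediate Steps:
$C{\left(h \right)} = h \left(-13 + h\right)$
$\frac{4929080}{-4190255} - \frac{889532}{C{\left(K \right)}} = \frac{4929080}{-4190255} - \frac{889532}{617 \left(-13 + 617\right)} = 4929080 \left(- \frac{1}{4190255}\right) - \frac{889532}{617 \cdot 604} = - \frac{985816}{838051} - \frac{889532}{372668} = - \frac{985816}{838051} - \frac{222383}{93167} = - \frac{278213814805}{78078697517}$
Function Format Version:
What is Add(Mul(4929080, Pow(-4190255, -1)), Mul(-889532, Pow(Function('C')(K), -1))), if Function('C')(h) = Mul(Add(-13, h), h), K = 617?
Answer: Rational(-278213814805, 78078697517) ≈ -3.5632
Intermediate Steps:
Function('C')(h) = Mul(h, Add(-13, h))
Add(Mul(4929080, Pow(-4190255, -1)), Mul(-889532, Pow(Function('C')(K), -1))) = Add(Mul(4929080, Pow(-4190255, -1)), Mul(-889532, Pow(Mul(617, Add(-13, 617)), -1))) = Add(Mul(4929080, Rational(-1, 4190255)), Mul(-889532, Pow(Mul(617, 604), -1))) = Add(Rational(-985816, 838051), Mul(-889532, Pow(372668, -1))) = Add(Rational(-985816, 838051), Mul(-889532, Rational(1, 372668))) = Add(Rational(-985816, 838051), Rational(-222383, 93167)) = Rational(-278213814805, 78078697517)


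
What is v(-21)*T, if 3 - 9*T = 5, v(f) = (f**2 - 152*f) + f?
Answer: -2408/3 ≈ -802.67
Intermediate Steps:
v(f) = f**2 - 151*f
T = -2/9 (T = 1/3 - 1/9*5 = 1/3 - 5/9 = -2/9 ≈ -0.22222)
v(-21)*T = -21*(-151 - 21)*(-2/9) = -21*(-172)*(-2/9) = 3612*(-2/9) = -2408/3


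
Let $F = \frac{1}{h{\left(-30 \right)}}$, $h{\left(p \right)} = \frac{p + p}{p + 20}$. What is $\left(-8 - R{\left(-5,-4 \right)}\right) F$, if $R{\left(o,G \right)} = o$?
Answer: $- \frac{1}{2} \approx -0.5$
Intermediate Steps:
$h{\left(p \right)} = \frac{2 p}{20 + p}$
$F = \frac{1}{6}$ ($F = \frac{1}{2 \left(-30\right) \frac{1}{20 - 30}} = \frac{1}{2 \left(-30\right) \frac{1}{-10}} = \frac{1}{2 \left(-30\right) \left(- \frac{1}{10}\right)} = \frac{1}{6} \approx 0.16667$)
$\left(-8 - R{\left(-5,-4 \right)}\right) F = \left(-8 - -5\right) \frac{1}{6} = \left(-8 + 5\right) \frac{1}{6} = \left(-3\right) \frac{1}{6} = - \frac{1}{2}$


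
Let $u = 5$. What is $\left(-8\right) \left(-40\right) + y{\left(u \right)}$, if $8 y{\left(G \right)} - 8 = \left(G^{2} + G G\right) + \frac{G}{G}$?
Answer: $\frac{2619}{8} \approx 327.38$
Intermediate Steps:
$y{\left(G \right)} = \frac{9}{8} + \frac{G^{2}}{4}$ ($y{\left(G \right)} = 1 + \frac{\left(G^{2} + G G\right) + \frac{G}{G}}{8} = 1 + \frac{\left(G^{2} + G^{2}\right) + 1}{8} = 1 + \frac{2 G^{2} + 1}{8} = 1 + \frac{1 + 2 G^{2}}{8} = 1 + \left(\frac{1}{8} + \frac{G^{2}}{4}\right) = \frac{9}{8} + \frac{G^{2}}{4}$)
$\left(-8\right) \left(-40\right) + y{\left(u \right)} = \left(-8\right) \left(-40\right) + \left(\frac{9}{8} + \frac{5^{2}}{4}\right) = 320 + \left(\frac{9}{8} + \frac{1}{4} \cdot 25\right) = 320 + \left(\frac{9}{8} + \frac{25}{4}\right) = 320 + \frac{59}{8} = \frac{2619}{8}$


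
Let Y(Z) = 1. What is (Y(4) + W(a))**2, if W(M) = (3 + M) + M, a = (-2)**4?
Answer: 1296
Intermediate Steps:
a = 16
W(M) = 3 + 2*M
(Y(4) + W(a))**2 = (1 + (3 + 2*16))**2 = (1 + (3 + 32))**2 = (1 + 35)**2 = 36**2 = 1296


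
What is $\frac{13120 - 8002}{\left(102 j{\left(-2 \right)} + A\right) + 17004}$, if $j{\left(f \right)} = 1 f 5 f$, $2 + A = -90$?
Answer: $\frac{2559}{9476} \approx 0.27005$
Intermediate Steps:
$A = -92$ ($A = -2 - 90 = -92$)
$j{\left(f \right)} = 5 f^{2}$ ($j{\left(f \right)} = f 5 f = 5 f^{2}$)
$\frac{13120 - 8002}{\left(102 j{\left(-2 \right)} + A\right) + 17004} = \frac{13120 - 8002}{\left(102 \cdot 5 \left(-2\right)^{2} - 92\right) + 17004} = \frac{5118}{\left(102 \cdot 5 \cdot 4 - 92\right) + 17004} = \frac{5118}{\left(102 \cdot 20 - 92\right) + 17004} = \frac{5118}{\left(2040 - 92\right) + 17004} = \frac{5118}{1948 + 17004} = \frac{5118}{18952} = 5118 \cdot \frac{1}{18952} = \frac{2559}{9476}$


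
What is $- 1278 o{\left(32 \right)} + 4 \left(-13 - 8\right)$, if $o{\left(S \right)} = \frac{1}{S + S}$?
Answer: $- \frac{3327}{32} \approx -103.97$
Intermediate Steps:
$o{\left(S \right)} = \frac{1}{2 S}$
$- 1278 o{\left(32 \right)} + 4 \left(-13 - 8\right) = - 1278 \frac{1}{2 \cdot 32} + 4 \left(-13 - 8\right) = - 1278 \cdot \frac{1}{2} \cdot \frac{1}{32} + 4 \left(-21\right) = \left(-1278\right) \frac{1}{64} - 84 = - \frac{639}{32} - 84 = - \frac{3327}{32}$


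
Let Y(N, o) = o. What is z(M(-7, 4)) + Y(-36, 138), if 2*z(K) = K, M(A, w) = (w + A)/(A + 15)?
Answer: 2205/16 ≈ 137.81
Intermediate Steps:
M(A, w) = (A + w)/(15 + A)
z(K) = K/2
z(M(-7, 4)) + Y(-36, 138) = ((-7 + 4)/(15 - 7))/2 + 138 = (-3/8)/2 + 138 = ((⅛)*(-3))/2 + 138 = (½)*(-3/8) + 138 = -3/16 + 138 = 2205/16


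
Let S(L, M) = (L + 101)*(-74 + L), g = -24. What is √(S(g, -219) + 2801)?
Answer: I*√4745 ≈ 68.884*I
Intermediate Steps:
S(L, M) = (-74 + L)*(101 + L) (S(L, M) = (101 + L)*(-74 + L) = (-74 + L)*(101 + L))
√(S(g, -219) + 2801) = √((-7474 + (-24)² + 27*(-24)) + 2801) = √((-7474 + 576 - 648) + 2801) = √(-7546 + 2801) = √(-4745) = I*√4745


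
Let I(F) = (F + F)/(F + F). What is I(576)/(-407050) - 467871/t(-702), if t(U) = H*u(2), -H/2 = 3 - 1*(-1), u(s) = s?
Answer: 95223445267/3256400 ≈ 29242.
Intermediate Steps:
H = -8 (H = -2*(3 - 1*(-1)) = -2*(3 + 1) = -2*4 = -8)
t(U) = -16 (t(U) = -8*2 = -16)
I(F) = 1 (I(F) = (2*F)/((2*F)) = (2*F)*(1/(2*F)) = 1)
I(576)/(-407050) - 467871/t(-702) = 1/(-407050) - 467871/(-16) = 1*(-1/407050) - 467871*(-1/16) = -1/407050 + 467871/16 = 95223445267/3256400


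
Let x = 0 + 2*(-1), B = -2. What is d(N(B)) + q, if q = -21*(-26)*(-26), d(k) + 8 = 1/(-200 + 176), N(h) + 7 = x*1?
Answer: -340897/24 ≈ -14204.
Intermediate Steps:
x = -2 (x = 0 - 2 = -2)
N(h) = -9 (N(h) = -7 - 2*1 = -7 - 2 = -9)
d(k) = -193/24 (d(k) = -8 + 1/(-200 + 176) = -8 + 1/(-24) = -8 - 1/24 = -193/24)
q = -14196 (q = 546*(-26) = -14196)
d(N(B)) + q = -193/24 - 14196 = -340897/24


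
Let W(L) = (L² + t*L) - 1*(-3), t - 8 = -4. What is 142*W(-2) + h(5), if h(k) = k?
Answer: -137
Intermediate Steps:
t = 4 (t = 8 - 4 = 4)
W(L) = 3 + L² + 4*L (W(L) = (L² + 4*L) - 1*(-3) = (L² + 4*L) + 3 = 3 + L² + 4*L)
142*W(-2) + h(5) = 142*(3 + (-2)² + 4*(-2)) + 5 = 142*(3 + 4 - 8) + 5 = 142*(-1) + 5 = -142 + 5 = -137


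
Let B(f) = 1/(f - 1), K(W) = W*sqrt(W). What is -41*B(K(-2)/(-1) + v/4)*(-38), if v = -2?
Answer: -228 - 304*I*sqrt(2) ≈ -228.0 - 429.92*I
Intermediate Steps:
K(W) = W**(3/2)
B(f) = 1/(-1 + f)
-41*B(K(-2)/(-1) + v/4)*(-38) = -41/(-1 + ((-2)**(3/2)/(-1) - 2/4))*(-38) = -41/(-1 + (-2*I*sqrt(2)*(-1) - 2*1/4))*(-38) = -41/(-1 + (2*I*sqrt(2) - 1/2))*(-38) = -41/(-1 + (-1/2 + 2*I*sqrt(2)))*(-38) = -41/(-3/2 + 2*I*sqrt(2))*(-38) = 1558/(-3/2 + 2*I*sqrt(2))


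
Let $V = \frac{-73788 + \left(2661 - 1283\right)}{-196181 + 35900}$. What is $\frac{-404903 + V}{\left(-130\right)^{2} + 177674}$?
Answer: $- \frac{64898185333}{31186515294} \approx -2.081$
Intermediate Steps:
$V = \frac{72410}{160281}$ ($V = \frac{-73788 + \left(2661 - 1283\right)}{-160281} = \left(-73788 + 1378\right) \left(- \frac{1}{160281}\right) = \left(-72410\right) \left(- \frac{1}{160281}\right) = \frac{72410}{160281} \approx 0.45177$)
$\frac{-404903 + V}{\left(-130\right)^{2} + 177674} = \frac{-404903 + \frac{72410}{160281}}{\left(-130\right)^{2} + 177674} = - \frac{64898185333}{160281 \left(16900 + 177674\right)} = - \frac{64898185333}{160281 \cdot 194574} = \left(- \frac{64898185333}{160281}\right) \frac{1}{194574} = - \frac{64898185333}{31186515294}$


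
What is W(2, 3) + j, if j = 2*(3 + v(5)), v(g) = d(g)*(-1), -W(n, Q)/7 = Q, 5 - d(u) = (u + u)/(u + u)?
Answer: -23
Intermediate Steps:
d(u) = 4 (d(u) = 5 - (u + u)/(u + u) = 5 - 2*u/(2*u) = 5 - 2*u*1/(2*u) = 5 - 1*1 = 5 - 1 = 4)
W(n, Q) = -7*Q
v(g) = -4 (v(g) = 4*(-1) = -4)
j = -2 (j = 2*(3 - 4) = 2*(-1) = -2)
W(2, 3) + j = -7*3 - 2 = -21 - 2 = -23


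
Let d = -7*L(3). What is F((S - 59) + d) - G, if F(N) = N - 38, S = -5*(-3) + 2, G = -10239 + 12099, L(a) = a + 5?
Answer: -1996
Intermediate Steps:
L(a) = 5 + a
G = 1860
d = -56 (d = -7*(5 + 3) = -7*8 = -56)
S = 17 (S = 15 + 2 = 17)
F(N) = -38 + N
F((S - 59) + d) - G = (-38 + ((17 - 59) - 56)) - 1*1860 = (-38 + (-42 - 56)) - 1860 = (-38 - 98) - 1860 = -136 - 1860 = -1996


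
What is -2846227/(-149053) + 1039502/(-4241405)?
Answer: 11917060537329/632194139465 ≈ 18.850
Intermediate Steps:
-2846227/(-149053) + 1039502/(-4241405) = -2846227*(-1/149053) + 1039502*(-1/4241405) = 2846227/149053 - 1039502/4241405 = 11917060537329/632194139465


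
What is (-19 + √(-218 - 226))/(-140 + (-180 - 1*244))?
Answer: 19/564 - I*√111/282 ≈ 0.033688 - 0.03736*I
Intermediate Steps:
(-19 + √(-218 - 226))/(-140 + (-180 - 1*244)) = (-19 + √(-444))/(-140 + (-180 - 244)) = (-19 + 2*I*√111)/(-140 - 424) = (-19 + 2*I*√111)/(-564) = (-19 + 2*I*√111)*(-1/564) = 19/564 - I*√111/282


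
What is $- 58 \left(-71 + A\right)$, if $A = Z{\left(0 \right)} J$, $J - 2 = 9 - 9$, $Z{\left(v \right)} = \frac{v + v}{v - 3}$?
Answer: $4118$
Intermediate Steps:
$Z{\left(v \right)} = \frac{2 v}{-3 + v}$
$J = 2$ ($J = 2 + \left(9 - 9\right) = 2 + 0 = 2$)
$A = 0$ ($A = 2 \cdot 0 \frac{1}{-3 + 0} \cdot 2 = 2 \cdot 0 \frac{1}{-3} \cdot 2 = 2 \cdot 0 \left(- \frac{1}{3}\right) 2 = 0 \cdot 2 = 0$)
$- 58 \left(-71 + A\right) = - 58 \left(-71 + 0\right) = \left(-58\right) \left(-71\right) = 4118$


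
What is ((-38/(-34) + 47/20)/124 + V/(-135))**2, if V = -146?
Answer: 63797161561/51830896896 ≈ 1.2309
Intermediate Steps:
((-38/(-34) + 47/20)/124 + V/(-135))**2 = ((-38/(-34) + 47/20)/124 - 146/(-135))**2 = ((-38*(-1/34) + 47*(1/20))*(1/124) - 146*(-1/135))**2 = ((19/17 + 47/20)*(1/124) + 146/135)**2 = ((1179/340)*(1/124) + 146/135)**2 = (1179/42160 + 146/135)**2 = (252581/227664)**2 = 63797161561/51830896896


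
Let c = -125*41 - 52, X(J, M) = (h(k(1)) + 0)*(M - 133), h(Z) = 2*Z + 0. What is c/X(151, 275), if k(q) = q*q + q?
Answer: -5177/568 ≈ -9.1144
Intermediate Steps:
k(q) = q + q² (k(q) = q² + q = q + q²)
h(Z) = 2*Z
X(J, M) = -532 + 4*M (X(J, M) = (2*(1*(1 + 1)) + 0)*(M - 133) = (2*(1*2) + 0)*(-133 + M) = (2*2 + 0)*(-133 + M) = (4 + 0)*(-133 + M) = 4*(-133 + M) = -532 + 4*M)
c = -5177 (c = -5125 - 52 = -5177)
c/X(151, 275) = -5177/(-532 + 4*275) = -5177/(-532 + 1100) = -5177/568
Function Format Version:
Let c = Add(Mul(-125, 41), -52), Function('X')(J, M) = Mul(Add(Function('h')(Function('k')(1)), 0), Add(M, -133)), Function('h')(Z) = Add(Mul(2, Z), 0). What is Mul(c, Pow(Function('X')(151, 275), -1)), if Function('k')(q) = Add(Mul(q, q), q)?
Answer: Rational(-5177, 568) ≈ -9.1144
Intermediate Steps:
Function('k')(q) = Add(q, Pow(q, 2)) (Function('k')(q) = Add(Pow(q, 2), q) = Add(q, Pow(q, 2)))
Function('h')(Z) = Mul(2, Z)
Function('X')(J, M) = Add(-532, Mul(4, M)) (Function('X')(J, M) = Mul(Add(Mul(2, Mul(1, Add(1, 1))), 0), Add(M, -133)) = Mul(Add(Mul(2, Mul(1, 2)), 0), Add(-133, M)) = Mul(Add(Mul(2, 2), 0), Add(-133, M)) = Mul(Add(4, 0), Add(-133, M)) = Mul(4, Add(-133, M)) = Add(-532, Mul(4, M)))
c = -5177 (c = Add(-5125, -52) = -5177)
Mul(c, Pow(Function('X')(151, 275), -1)) = Mul(-5177, Pow(Add(-532, Mul(4, 275)), -1)) = Mul(-5177, Pow(Add(-532, 1100), -1)) = Mul(-5177, Pow(568, -1)) = Mul(-5177, Rational(1, 568)) = Rational(-5177, 568)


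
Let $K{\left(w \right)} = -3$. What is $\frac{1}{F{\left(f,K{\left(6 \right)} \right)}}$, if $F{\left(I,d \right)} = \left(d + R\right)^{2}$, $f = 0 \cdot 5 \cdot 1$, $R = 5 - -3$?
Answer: $\frac{1}{25} \approx 0.04$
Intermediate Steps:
$R = 8$ ($R = 5 + 3 = 8$)
$f = 0$ ($f = 0 \cdot 1 = 0$)
$F{\left(I,d \right)} = \left(8 + d\right)^{2}$ ($F{\left(I,d \right)} = \left(d + 8\right)^{2} = \left(8 + d\right)^{2}$)
$\frac{1}{F{\left(f,K{\left(6 \right)} \right)}} = \frac{1}{\left(8 - 3\right)^{2}} = \frac{1}{5^{2}} = \frac{1}{25}$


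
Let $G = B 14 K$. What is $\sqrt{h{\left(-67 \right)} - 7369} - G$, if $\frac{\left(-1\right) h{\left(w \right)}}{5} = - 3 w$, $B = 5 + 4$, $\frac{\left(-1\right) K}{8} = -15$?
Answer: $-15120 + i \sqrt{8374} \approx -15120.0 + 91.51 i$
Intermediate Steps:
$K = 120$ ($K = \left(-8\right) \left(-15\right) = 120$)
$B = 9$
$h{\left(w \right)} = 15 w$ ($h{\left(w \right)} = - 5 \left(- 3 w\right) = 15 w$)
$G = 15120$ ($G = 9 \cdot 14 \cdot 120 = 126 \cdot 120 = 15120$)
$\sqrt{h{\left(-67 \right)} - 7369} - G = \sqrt{15 \left(-67\right) - 7369} - 15120 = \sqrt{-1005 - 7369} - 15120 = \sqrt{-8374} - 15120 = i \sqrt{8374} - 15120 = -15120 + i \sqrt{8374}$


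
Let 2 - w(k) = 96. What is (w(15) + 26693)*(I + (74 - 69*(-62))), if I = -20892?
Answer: -439947460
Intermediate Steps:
w(k) = -94 (w(k) = 2 - 1*96 = 2 - 96 = -94)
(w(15) + 26693)*(I + (74 - 69*(-62))) = (-94 + 26693)*(-20892 + (74 - 69*(-62))) = 26599*(-20892 + (74 + 4278)) = 26599*(-20892 + 4352) = 26599*(-16540) = -439947460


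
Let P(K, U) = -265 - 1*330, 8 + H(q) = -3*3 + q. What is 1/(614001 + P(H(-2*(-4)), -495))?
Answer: 1/613406 ≈ 1.6302e-6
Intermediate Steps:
H(q) = -17 + q (H(q) = -8 + (-3*3 + q) = -8 + (-9 + q) = -17 + q)
P(K, U) = -595 (P(K, U) = -265 - 330 = -595)
1/(614001 + P(H(-2*(-4)), -495)) = 1/(614001 - 595) = 1/613406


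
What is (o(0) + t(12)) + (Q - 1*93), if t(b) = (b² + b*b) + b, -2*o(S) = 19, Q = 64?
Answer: 523/2 ≈ 261.50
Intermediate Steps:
o(S) = -19/2 (o(S) = -½*19 = -19/2)
t(b) = b + 2*b² (t(b) = (b² + b²) + b = 2*b² + b = b + 2*b²)
(o(0) + t(12)) + (Q - 1*93) = (-19/2 + 12*(1 + 2*12)) + (64 - 1*93) = (-19/2 + 12*(1 + 24)) + (64 - 93) = (-19/2 + 12*25) - 29 = (-19/2 + 300) - 29 = 581/2 - 29 = 523/2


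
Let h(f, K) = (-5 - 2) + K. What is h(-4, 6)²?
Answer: 1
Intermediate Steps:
h(f, K) = -7 + K
h(-4, 6)² = (-7 + 6)² = (-1)² = 1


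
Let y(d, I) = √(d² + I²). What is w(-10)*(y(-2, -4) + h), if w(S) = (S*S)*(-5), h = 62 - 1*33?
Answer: -14500 - 1000*√5 ≈ -16736.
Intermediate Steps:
h = 29 (h = 62 - 33 = 29)
y(d, I) = √(I² + d²)
w(S) = -5*S² (w(S) = S²*(-5) = -5*S²)
w(-10)*(y(-2, -4) + h) = (-5*(-10)²)*(√((-4)² + (-2)²) + 29) = (-5*100)*(√(16 + 4) + 29) = -500*(√20 + 29) = -500*(2*√5 + 29) = -500*(29 + 2*√5) = -14500 - 1000*√5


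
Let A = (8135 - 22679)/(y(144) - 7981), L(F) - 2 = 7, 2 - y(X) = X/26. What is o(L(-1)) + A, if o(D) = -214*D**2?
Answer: -1799062794/103799 ≈ -17332.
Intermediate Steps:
y(X) = 2 - X/26
L(F) = 9 (L(F) = 2 + 7 = 9)
A = 189072/103799 (A = (8135 - 22679)/((2 - 1/26*144) - 7981) = -14544/((2 - 72/13) - 7981) = -14544/(-46/13 - 7981) = -14544/(-103799/13) = -14544*(-13/103799) = 189072/103799 ≈ 1.8215)
o(L(-1)) + A = -214*9**2 + 189072/103799 = -214*81 + 189072/103799 = -17334 + 189072/103799 = -1799062794/103799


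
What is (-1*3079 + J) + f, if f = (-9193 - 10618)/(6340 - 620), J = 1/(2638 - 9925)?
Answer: -11680194367/3789240 ≈ -3082.5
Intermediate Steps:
J = -1/7287 (J = 1/(-7287) = -1/7287 ≈ -0.00013723)
f = -1801/520 (f = -19811/5720 = -19811*1/5720 = -1801/520 ≈ -3.4635)
(-1*3079 + J) + f = (-1*3079 - 1/7287) - 1801/520 = (-3079 - 1/7287) - 1801/520 = -22436674/7287 - 1801/520 = -11680194367/3789240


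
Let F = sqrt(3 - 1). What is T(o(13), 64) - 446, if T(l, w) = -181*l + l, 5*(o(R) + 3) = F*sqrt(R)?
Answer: 94 - 36*sqrt(26) ≈ -89.565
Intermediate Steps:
F = sqrt(2) ≈ 1.4142
o(R) = -3 + sqrt(2)*sqrt(R)/5 (o(R) = -3 + (sqrt(2)*sqrt(R))/5 = -3 + sqrt(2)*sqrt(R)/5)
T(l, w) = -180*l
T(o(13), 64) - 446 = -180*(-3 + sqrt(2)*sqrt(13)/5) - 446 = -180*(-3 + sqrt(26)/5) - 446 = (540 - 36*sqrt(26)) - 446 = 94 - 36*sqrt(26)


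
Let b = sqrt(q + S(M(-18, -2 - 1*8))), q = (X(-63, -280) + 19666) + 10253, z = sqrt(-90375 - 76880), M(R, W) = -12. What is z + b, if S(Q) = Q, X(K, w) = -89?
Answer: sqrt(29818) + I*sqrt(167255) ≈ 172.68 + 408.97*I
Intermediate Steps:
z = I*sqrt(167255) (z = sqrt(-167255) = I*sqrt(167255) ≈ 408.97*I)
q = 29830 (q = (-89 + 19666) + 10253 = 19577 + 10253 = 29830)
b = sqrt(29818) (b = sqrt(29830 - 12) = sqrt(29818) ≈ 172.68)
z + b = I*sqrt(167255) + sqrt(29818) = sqrt(29818) + I*sqrt(167255)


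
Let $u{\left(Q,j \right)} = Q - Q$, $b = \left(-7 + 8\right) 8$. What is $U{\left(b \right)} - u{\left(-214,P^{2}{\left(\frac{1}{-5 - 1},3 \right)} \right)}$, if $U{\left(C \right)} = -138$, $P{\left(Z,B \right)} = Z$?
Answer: $-138$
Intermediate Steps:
$b = 8$ ($b = 1 \cdot 8 = 8$)
$u{\left(Q,j \right)} = 0$
$U{\left(b \right)} - u{\left(-214,P^{2}{\left(\frac{1}{-5 - 1},3 \right)} \right)} = -138 - 0 = -138 + 0 = -138$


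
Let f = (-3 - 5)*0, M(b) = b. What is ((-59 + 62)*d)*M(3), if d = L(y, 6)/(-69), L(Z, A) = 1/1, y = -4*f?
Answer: -3/23 ≈ -0.13043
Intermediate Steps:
f = 0 (f = -8*0 = 0)
y = 0 (y = -4*0 = 0)
L(Z, A) = 1
d = -1/69 (d = 1/(-69) = 1*(-1/69) = -1/69 ≈ -0.014493)
((-59 + 62)*d)*M(3) = ((-59 + 62)*(-1/69))*3 = (3*(-1/69))*3 = -1/23*3 = -3/23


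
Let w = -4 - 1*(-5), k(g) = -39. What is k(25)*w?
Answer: -39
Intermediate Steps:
w = 1 (w = -4 + 5 = 1)
k(25)*w = -39*1 = -39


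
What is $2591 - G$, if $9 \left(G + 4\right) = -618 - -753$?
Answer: $2580$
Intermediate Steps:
$G = 11$ ($G = -4 + \frac{-618 - -753}{9} = -4 + \frac{-618 + 753}{9} = -4 + \frac{1}{9} \cdot 135 = -4 + 15 = 11$)
$2591 - G = 2591 - 11 = 2580$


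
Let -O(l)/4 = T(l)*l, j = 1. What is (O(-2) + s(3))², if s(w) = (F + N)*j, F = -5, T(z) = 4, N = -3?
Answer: 576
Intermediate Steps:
O(l) = -16*l
s(w) = -8 (s(w) = (-5 - 3)*1 = -8*1 = -8)
(O(-2) + s(3))² = (-16*(-2) - 8)² = (32 - 8)² = 24² = 576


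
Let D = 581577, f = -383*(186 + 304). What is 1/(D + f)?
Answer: 1/393907 ≈ 2.5387e-6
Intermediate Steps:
f = -187670 (f = -383*490 = -187670)
1/(D + f) = 1/(581577 - 187670) = 1/393907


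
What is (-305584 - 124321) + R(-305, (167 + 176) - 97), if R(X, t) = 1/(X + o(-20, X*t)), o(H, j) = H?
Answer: -139719126/325 ≈ -4.2991e+5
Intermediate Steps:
R(X, t) = 1/(-20 + X) (R(X, t) = 1/(X - 20) = 1/(-20 + X))
(-305584 - 124321) + R(-305, (167 + 176) - 97) = (-305584 - 124321) + 1/(-20 - 305) = -429905 + 1/(-325) = -429905 - 1/325 = -139719126/325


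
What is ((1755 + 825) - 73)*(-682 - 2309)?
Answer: -7498437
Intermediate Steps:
((1755 + 825) - 73)*(-682 - 2309) = (2580 - 73)*(-2991) = 2507*(-2991) = -7498437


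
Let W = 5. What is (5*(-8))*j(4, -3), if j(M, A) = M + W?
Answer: -360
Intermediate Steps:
j(M, A) = 5 + M (j(M, A) = M + 5 = 5 + M)
(5*(-8))*j(4, -3) = (5*(-8))*(5 + 4) = -40*9 = -360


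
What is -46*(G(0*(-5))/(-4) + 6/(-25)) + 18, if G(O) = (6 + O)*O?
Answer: 726/25 ≈ 29.040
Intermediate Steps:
G(O) = O*(6 + O)
-46*(G(0*(-5))/(-4) + 6/(-25)) + 18 = -46*(((0*(-5))*(6 + 0*(-5)))/(-4) + 6/(-25)) + 18 = -46*((0*(6 + 0))*(-¼) + 6*(-1/25)) + 18 = -46*((0*6)*(-¼) - 6/25) + 18 = -46*(0*(-¼) - 6/25) + 18 = -46*(0 - 6/25) + 18 = -46*(-6/25) + 18 = 276/25 + 18 = 726/25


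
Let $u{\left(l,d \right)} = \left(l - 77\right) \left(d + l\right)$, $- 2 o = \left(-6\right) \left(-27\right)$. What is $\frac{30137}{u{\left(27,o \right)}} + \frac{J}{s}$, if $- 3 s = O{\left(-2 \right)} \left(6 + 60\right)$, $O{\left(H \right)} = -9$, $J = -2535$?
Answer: $- \frac{48743}{29700} \approx -1.6412$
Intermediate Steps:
$o = -81$ ($o = - \frac{\left(-6\right) \left(-27\right)}{2} = \left(- \frac{1}{2}\right) 162 = -81$)
$s = 198$ ($s = - \frac{\left(-9\right) \left(6 + 60\right)}{3} = - \frac{\left(-9\right) 66}{3} = \left(- \frac{1}{3}\right) \left(-594\right) = 198$)
$u{\left(l,d \right)} = \left(-77 + l\right) \left(d + l\right)$
$\frac{30137}{u{\left(27,o \right)}} + \frac{J}{s} = \frac{30137}{27^{2} - -6237 - 2079 - 2187} - \frac{2535}{198} = \frac{30137}{729 + 6237 - 2079 - 2187} - \frac{845}{66} = \frac{30137}{2700} - \frac{845}{66} = - \frac{48743}{29700}$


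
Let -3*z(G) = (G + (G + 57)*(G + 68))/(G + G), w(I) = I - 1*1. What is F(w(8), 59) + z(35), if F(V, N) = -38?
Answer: -17491/210 ≈ -83.291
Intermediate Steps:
w(I) = -1 + I (w(I) = I - 1 = -1 + I)
z(G) = -(G + (57 + G)*(68 + G))/(6*G) (z(G) = -(G + (G + 57)*(G + 68))/(3*(G + G)) = -(G + (57 + G)*(68 + G))/(3*(2*G)) = -(G + (57 + G)*(68 + G))*1/(2*G)/3 = -(G + (57 + G)*(68 + G))/(6*G))
F(w(8), 59) + z(35) = -38 + (-21 - 646/35 - ⅙*35) = -38 + (-21 - 646*1/35 - 35/6) = -38 + (-21 - 646/35 - 35/6) = -38 - 9511/210 = -17491/210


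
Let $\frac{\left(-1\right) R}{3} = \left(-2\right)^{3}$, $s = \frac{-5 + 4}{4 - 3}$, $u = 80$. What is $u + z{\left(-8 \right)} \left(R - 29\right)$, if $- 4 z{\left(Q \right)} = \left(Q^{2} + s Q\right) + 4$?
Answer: $175$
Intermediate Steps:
$s = -1$ ($s = - 1^{-1} = \left(-1\right) 1 = -1$)
$z{\left(Q \right)} = -1 - \frac{Q^{2}}{4} + \frac{Q}{4}$ ($z{\left(Q \right)} = - \frac{\left(Q^{2} - Q\right) + 4}{4} = - \frac{4 + Q^{2} - Q}{4} = -1 - \frac{Q^{2}}{4} + \frac{Q}{4}$)
$R = 24$ ($R = - 3 \left(-2\right)^{3} = \left(-3\right) \left(-8\right) = 24$)
$u + z{\left(-8 \right)} \left(R - 29\right) = 80 + \left(-1 - \frac{\left(-8\right)^{2}}{4} + \frac{1}{4} \left(-8\right)\right) \left(24 - 29\right) = 80 + \left(-1 - 16 - 2\right) \left(24 - 29\right) = 80 + \left(-1 - 16 - 2\right) \left(-5\right) = 80 - -95 = 80 + 95 = 175$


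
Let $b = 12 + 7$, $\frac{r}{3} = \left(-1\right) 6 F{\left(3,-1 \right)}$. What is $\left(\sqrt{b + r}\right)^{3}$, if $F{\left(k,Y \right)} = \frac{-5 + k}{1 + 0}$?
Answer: $55 \sqrt{55} \approx 407.89$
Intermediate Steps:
$F{\left(k,Y \right)} = -5 + k$ ($F{\left(k,Y \right)} = \frac{-5 + k}{1} = \left(-5 + k\right) 1 = -5 + k$)
$r = 36$ ($r = 3 \left(-1\right) 6 \left(-5 + 3\right) = 3 \left(\left(-6\right) \left(-2\right)\right) = 3 \cdot 12 = 36$)
$b = 19$
$\left(\sqrt{b + r}\right)^{3} = \left(\sqrt{19 + 36}\right)^{3} = \left(\sqrt{55}\right)^{3} = 55 \sqrt{55}$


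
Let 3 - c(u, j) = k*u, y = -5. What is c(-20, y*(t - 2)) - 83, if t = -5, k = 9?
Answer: 100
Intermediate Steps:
c(u, j) = 3 - 9*u
c(-20, y*(t - 2)) - 83 = (3 - 9*(-20)) - 83 = (3 + 180) - 83 = 183 - 83 = 100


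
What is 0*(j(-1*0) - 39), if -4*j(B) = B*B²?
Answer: 0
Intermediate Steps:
j(B) = -B³/4 (j(B) = -B*B²/4 = -B³/4)
0*(j(-1*0) - 39) = 0*(-(-1*0)³/4 - 39) = 0*(-¼*0³ - 39) = 0*(-¼*0 - 39) = 0*(0 - 39) = 0*(-39) = 0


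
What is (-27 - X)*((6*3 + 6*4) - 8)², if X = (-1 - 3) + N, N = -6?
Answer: -19652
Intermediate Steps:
X = -10 (X = (-1 - 3) - 6 = -4 - 6 = -10)
(-27 - X)*((6*3 + 6*4) - 8)² = (-27 - 1*(-10))*((6*3 + 6*4) - 8)² = (-27 + 10)*((18 + 24) - 8)² = -17*(42 - 8)² = -17*34² = -17*1156 = -19652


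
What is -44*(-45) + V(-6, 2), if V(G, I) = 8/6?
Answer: 5944/3 ≈ 1981.3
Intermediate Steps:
V(G, I) = 4/3 (V(G, I) = 8*(1/6) = 4/3)
-44*(-45) + V(-6, 2) = -44*(-45) + 4/3 = 1980 + 4/3 = 5944/3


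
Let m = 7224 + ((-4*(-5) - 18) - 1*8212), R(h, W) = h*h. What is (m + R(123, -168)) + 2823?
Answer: 16966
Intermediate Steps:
R(h, W) = h**2
m = -986 (m = 7224 + ((20 - 18) - 8212) = 7224 + (2 - 8212) = 7224 - 8210 = -986)
(m + R(123, -168)) + 2823 = (-986 + 123**2) + 2823 = (-986 + 15129) + 2823 = 14143 + 2823 = 16966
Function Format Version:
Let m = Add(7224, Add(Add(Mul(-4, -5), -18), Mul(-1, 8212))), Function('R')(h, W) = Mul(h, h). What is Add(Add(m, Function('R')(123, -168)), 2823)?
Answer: 16966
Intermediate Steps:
Function('R')(h, W) = Pow(h, 2)
m = -986 (m = Add(7224, Add(Add(20, -18), -8212)) = Add(7224, Add(2, -8212)) = Add(7224, -8210) = -986)
Add(Add(m, Function('R')(123, -168)), 2823) = Add(Add(-986, Pow(123, 2)), 2823) = Add(Add(-986, 15129), 2823) = Add(14143, 2823) = 16966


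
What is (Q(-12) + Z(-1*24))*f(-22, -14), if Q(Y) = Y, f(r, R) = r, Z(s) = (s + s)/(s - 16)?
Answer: 1188/5 ≈ 237.60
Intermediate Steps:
Z(s) = 2*s/(-16 + s) (Z(s) = (2*s)/(-16 + s) = 2*s/(-16 + s))
(Q(-12) + Z(-1*24))*f(-22, -14) = (-12 + 2*(-1*24)/(-16 - 1*24))*(-22) = (-12 + 2*(-24)/(-16 - 24))*(-22) = (-12 + 2*(-24)/(-40))*(-22) = (-12 + 2*(-24)*(-1/40))*(-22) = (-12 + 6/5)*(-22) = -54/5*(-22) = 1188/5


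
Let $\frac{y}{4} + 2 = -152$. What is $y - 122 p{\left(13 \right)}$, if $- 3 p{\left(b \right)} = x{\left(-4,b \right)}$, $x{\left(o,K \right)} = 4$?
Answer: $- \frac{1360}{3} \approx -453.33$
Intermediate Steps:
$p{\left(b \right)} = - \frac{4}{3}$ ($p{\left(b \right)} = \left(- \frac{1}{3}\right) 4 = - \frac{4}{3}$)
$y = -616$ ($y = -8 + 4 \left(-152\right) = -8 - 608 = -616$)
$y - 122 p{\left(13 \right)} = -616 - - \frac{488}{3} = -616 + \frac{488}{3} = - \frac{1360}{3}$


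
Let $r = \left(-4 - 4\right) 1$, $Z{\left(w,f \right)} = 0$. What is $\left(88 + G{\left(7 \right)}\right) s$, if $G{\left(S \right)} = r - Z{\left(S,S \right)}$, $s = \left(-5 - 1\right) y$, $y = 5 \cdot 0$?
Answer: $0$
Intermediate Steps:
$y = 0$
$s = 0$ ($s = \left(-5 - 1\right) 0 = \left(-6\right) 0 = 0$)
$r = -8$ ($r = \left(-8\right) 1 = -8$)
$G{\left(S \right)} = -8$ ($G{\left(S \right)} = -8 - 0 = -8 + 0 = -8$)
$\left(88 + G{\left(7 \right)}\right) s = \left(88 - 8\right) 0 = 80 \cdot 0 = 0$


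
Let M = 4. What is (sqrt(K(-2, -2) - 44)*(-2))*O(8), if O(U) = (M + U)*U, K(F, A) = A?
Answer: -192*I*sqrt(46) ≈ -1302.2*I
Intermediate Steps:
O(U) = U*(4 + U) (O(U) = (4 + U)*U = U*(4 + U))
(sqrt(K(-2, -2) - 44)*(-2))*O(8) = (sqrt(-2 - 44)*(-2))*(8*(4 + 8)) = (sqrt(-46)*(-2))*(8*12) = ((I*sqrt(46))*(-2))*96 = -2*I*sqrt(46)*96 = -192*I*sqrt(46)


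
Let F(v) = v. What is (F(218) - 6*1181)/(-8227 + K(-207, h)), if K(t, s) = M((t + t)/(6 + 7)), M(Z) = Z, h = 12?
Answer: 89284/107365 ≈ 0.83159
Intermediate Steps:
K(t, s) = 2*t/13 (K(t, s) = (t + t)/(6 + 7) = (2*t)/13 = (2*t)*(1/13) = 2*t/13)
(F(218) - 6*1181)/(-8227 + K(-207, h)) = (218 - 6*1181)/(-8227 + (2/13)*(-207)) = (218 - 7086)/(-8227 - 414/13) = -6868/(-107365/13) = -6868*(-13/107365) = 89284/107365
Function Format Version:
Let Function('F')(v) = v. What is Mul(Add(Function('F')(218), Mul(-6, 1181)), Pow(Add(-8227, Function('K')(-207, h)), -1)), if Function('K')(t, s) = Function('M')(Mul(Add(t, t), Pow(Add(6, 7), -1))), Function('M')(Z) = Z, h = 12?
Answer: Rational(89284, 107365) ≈ 0.83159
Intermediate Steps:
Function('K')(t, s) = Mul(Rational(2, 13), t) (Function('K')(t, s) = Mul(Add(t, t), Pow(Add(6, 7), -1)) = Mul(Mul(2, t), Pow(13, -1)) = Mul(Mul(2, t), Rational(1, 13)) = Mul(Rational(2, 13), t))
Mul(Add(Function('F')(218), Mul(-6, 1181)), Pow(Add(-8227, Function('K')(-207, h)), -1)) = Mul(Add(218, Mul(-6, 1181)), Pow(Add(-8227, Mul(Rational(2, 13), -207)), -1)) = Mul(Add(218, -7086), Pow(Add(-8227, Rational(-414, 13)), -1)) = Mul(-6868, Pow(Rational(-107365, 13), -1)) = Mul(-6868, Rational(-13, 107365)) = Rational(89284, 107365)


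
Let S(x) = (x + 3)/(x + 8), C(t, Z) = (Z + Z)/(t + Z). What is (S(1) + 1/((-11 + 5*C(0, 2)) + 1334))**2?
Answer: 28526281/143928009 ≈ 0.19820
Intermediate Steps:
C(t, Z) = 2*Z/(Z + t) (C(t, Z) = (2*Z)/(Z + t) = 2*Z/(Z + t))
S(x) = (3 + x)/(8 + x)
(S(1) + 1/((-11 + 5*C(0, 2)) + 1334))**2 = ((3 + 1)/(8 + 1) + 1/((-11 + 5*(2*2/(2 + 0))) + 1334))**2 = (4/9 + 1/((-11 + 5*(2*2/2)) + 1334))**2 = ((1/9)*4 + 1/((-11 + 5*(2*2*(1/2))) + 1334))**2 = (4/9 + 1/((-11 + 5*2) + 1334))**2 = (4/9 + 1/((-11 + 10) + 1334))**2 = (4/9 + 1/(-1 + 1334))**2 = (4/9 + 1/1333)**2 = (5341/11997)**2 = 28526281/143928009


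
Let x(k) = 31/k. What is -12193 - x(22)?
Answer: -268277/22 ≈ -12194.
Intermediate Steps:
-12193 - x(22) = -12193 - 31/22 = -268277/22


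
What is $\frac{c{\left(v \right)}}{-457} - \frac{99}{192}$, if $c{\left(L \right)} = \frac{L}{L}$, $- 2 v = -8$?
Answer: $- \frac{15145}{29248} \approx -0.51781$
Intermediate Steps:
$v = 4$ ($v = \left(- \frac{1}{2}\right) \left(-8\right) = 4$)
$c{\left(L \right)} = 1$
$\frac{c{\left(v \right)}}{-457} - \frac{99}{192} = 1 \frac{1}{-457} - \frac{99}{192} = 1 \left(- \frac{1}{457}\right) - \frac{33}{64} = - \frac{1}{457} - \frac{33}{64} = - \frac{15145}{29248}$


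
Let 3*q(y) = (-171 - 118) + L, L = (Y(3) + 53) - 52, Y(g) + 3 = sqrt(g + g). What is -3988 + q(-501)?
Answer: -4085 + sqrt(6)/3 ≈ -4084.2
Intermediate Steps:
Y(g) = -3 + sqrt(2)*sqrt(g) (Y(g) = -3 + sqrt(g + g) = -3 + sqrt(2*g) = -3 + sqrt(2)*sqrt(g))
L = -2 + sqrt(6) (L = ((-3 + sqrt(2)*sqrt(3)) + 53) - 52 = ((-3 + sqrt(6)) + 53) - 52 = (50 + sqrt(6)) - 52 = -2 + sqrt(6) ≈ 0.44949)
q(y) = -97 + sqrt(6)/3 (q(y) = ((-171 - 118) + (-2 + sqrt(6)))/3 = (-289 + (-2 + sqrt(6)))/3 = (-291 + sqrt(6))/3 = -97 + sqrt(6)/3)
-3988 + q(-501) = -3988 + (-97 + sqrt(6)/3) = -4085 + sqrt(6)/3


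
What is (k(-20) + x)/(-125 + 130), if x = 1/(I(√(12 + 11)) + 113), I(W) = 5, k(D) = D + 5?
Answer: -1769/590 ≈ -2.9983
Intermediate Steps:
k(D) = 5 + D
x = 1/118 (x = 1/(5 + 113) = 1/118 ≈ 0.0084746)
(k(-20) + x)/(-125 + 130) = ((5 - 20) + 1/118)/(-125 + 130) = (-15 + 1/118)/5 = -1769/118*⅕ = -1769/590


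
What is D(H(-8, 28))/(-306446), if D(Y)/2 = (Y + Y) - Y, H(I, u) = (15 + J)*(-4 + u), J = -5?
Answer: -240/153223 ≈ -0.0015663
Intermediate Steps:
H(I, u) = -40 + 10*u (H(I, u) = (15 - 5)*(-4 + u) = 10*(-4 + u) = -40 + 10*u)
D(Y) = 2*Y (D(Y) = 2*((Y + Y) - Y) = 2*(2*Y - Y) = 2*Y)
D(H(-8, 28))/(-306446) = (2*(-40 + 10*28))/(-306446) = (2*(-40 + 280))*(-1/306446) = (2*240)*(-1/306446) = 480*(-1/306446) = -240/153223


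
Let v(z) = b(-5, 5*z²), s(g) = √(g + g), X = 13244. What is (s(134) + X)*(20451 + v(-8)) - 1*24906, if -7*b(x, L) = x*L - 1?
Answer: 273857230 + 289516*√67/7 ≈ 2.7420e+8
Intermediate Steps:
s(g) = √2*√g (s(g) = √(2*g) = √2*√g)
b(x, L) = ⅐ - L*x/7 (b(x, L) = -(x*L - 1)/7 = -(L*x - 1)/7 = -(-1 + L*x)/7 = ⅐ - L*x/7)
v(z) = ⅐ + 25*z²/7 (v(z) = ⅐ - ⅐*5*z²*(-5) = ⅐ + 25*z²/7)
(s(134) + X)*(20451 + v(-8)) - 1*24906 = (√2*√134 + 13244)*(20451 + (⅐ + (25/7)*(-8)²)) - 1*24906 = (2*√67 + 13244)*(20451 + (⅐ + (25/7)*64)) - 24906 = (13244 + 2*√67)*(20451 + (⅐ + 1600/7)) - 24906 = (13244 + 2*√67)*(20451 + 1601/7) - 24906 = (13244 + 2*√67)*(144758/7) - 24906 = (273882136 + 289516*√67/7) - 24906 = 273857230 + 289516*√67/7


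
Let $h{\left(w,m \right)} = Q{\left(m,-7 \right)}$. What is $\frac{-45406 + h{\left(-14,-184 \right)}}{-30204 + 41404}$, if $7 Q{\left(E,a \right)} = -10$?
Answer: $- \frac{79463}{19600} \approx -4.0542$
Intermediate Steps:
$Q{\left(E,a \right)} = - \frac{10}{7}$ ($Q{\left(E,a \right)} = \frac{1}{7} \left(-10\right) = - \frac{10}{7}$)
$h{\left(w,m \right)} = - \frac{10}{7}$
$\frac{-45406 + h{\left(-14,-184 \right)}}{-30204 + 41404} = \frac{-45406 - \frac{10}{7}}{-30204 + 41404} = - \frac{317852}{7 \cdot 11200} = \left(- \frac{317852}{7}\right) \frac{1}{11200} = - \frac{79463}{19600}$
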